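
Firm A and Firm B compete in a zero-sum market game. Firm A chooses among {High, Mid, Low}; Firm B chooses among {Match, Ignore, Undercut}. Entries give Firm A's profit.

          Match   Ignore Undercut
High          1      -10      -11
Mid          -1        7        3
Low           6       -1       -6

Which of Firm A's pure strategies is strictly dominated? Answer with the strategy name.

Low gives a strictly higher payoff than High against every column: 6 > 1, -1 > -10, -6 > -11.
So High is strictly dominated and Firm A never plays it.

High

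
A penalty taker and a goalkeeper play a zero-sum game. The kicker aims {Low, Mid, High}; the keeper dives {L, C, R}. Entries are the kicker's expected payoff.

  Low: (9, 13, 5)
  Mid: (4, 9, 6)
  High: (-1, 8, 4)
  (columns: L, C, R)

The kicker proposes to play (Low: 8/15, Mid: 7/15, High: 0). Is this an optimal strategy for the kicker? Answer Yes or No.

No

Against L this mix gives (8/15)·9 + (7/15)·4 = 20/3.
Against C this mix gives (8/15)·13 + (7/15)·9 = 167/15.
Against R this mix gives (8/15)·5 + (7/15)·6 = 82/15.
The keeper will play R, holding the kicker to 82/15. Shifting weight toward the row that does better against R would raise this floor (the equalizing mix achieves 17/3 against both R and L), so the proposed strategy is not optimal.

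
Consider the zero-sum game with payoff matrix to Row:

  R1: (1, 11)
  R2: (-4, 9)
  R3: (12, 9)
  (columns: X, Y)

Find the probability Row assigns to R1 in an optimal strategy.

Row minima: R1 → 1, R2 → -4, R3 → 9; maximin = 9.
Column maxima: X → 12, Y → 11; minimax = 11.
9 ≠ 11, so there is no saddle point; optimal play is mixed.
R2 is strictly dominated by R1, so Row never plays it.
On the remaining 2×2 (R1, R3 vs X, Y):
Let Row play R1 with probability p. Expected payoff against X: 1p + 12(1−p) = −11p + 12; against Y: 11p + 9(1−p) = 2p + 9.
Setting these equal: −11p + 12 = 2p + 9 ⇒ −13p = -3 ⇒ p = 3/13, and the value is (-11)·(3/13) + 12 = 123/13.
For Column: with q = P(X), equating R1's and R3's payoffs gives −10q + 11 = 3q + 9 ⇒ q = 2/13.

3/13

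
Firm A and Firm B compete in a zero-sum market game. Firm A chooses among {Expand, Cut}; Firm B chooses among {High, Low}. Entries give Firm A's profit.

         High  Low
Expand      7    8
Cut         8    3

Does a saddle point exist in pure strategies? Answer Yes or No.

Row minima: Expand → 7, Cut → 3; maximin = 7.
Column maxima: High → 8, Low → 8; minimax = 8.
7 ≠ 8, so no pure-strategy equilibrium exists.

No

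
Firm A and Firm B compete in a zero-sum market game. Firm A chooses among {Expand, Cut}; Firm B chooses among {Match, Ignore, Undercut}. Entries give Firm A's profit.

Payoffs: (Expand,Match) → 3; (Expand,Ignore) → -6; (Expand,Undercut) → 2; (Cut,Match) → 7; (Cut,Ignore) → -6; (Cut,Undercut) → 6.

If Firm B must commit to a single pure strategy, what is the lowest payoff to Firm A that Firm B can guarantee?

-6

Column maxima: Match → 7, Ignore → -6, Undercut → 6.
The smallest of these is -6.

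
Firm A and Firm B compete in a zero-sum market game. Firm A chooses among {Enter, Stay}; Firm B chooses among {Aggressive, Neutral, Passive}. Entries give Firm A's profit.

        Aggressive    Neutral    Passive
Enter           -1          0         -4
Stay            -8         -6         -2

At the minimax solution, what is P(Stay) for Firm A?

1/3

Row minima: Enter → -4, Stay → -8; maximin = -4.
Column maxima: Aggressive → -1, Neutral → 0, Passive → -2; minimax = -2.
-4 ≠ -2, so there is no saddle point; optimal play is mixed.
Neutral is strictly dominated by Aggressive (it gives Firm A strictly more in every row), so Firm B never plays it.
On the remaining 2×2 (Enter, Stay vs Aggressive, Passive):
Let Firm A play Enter with probability p. Expected payoff against Aggressive: (-1)p + (-8)(1−p) = 7p − 8; against Passive: (-4)p + (-2)(1−p) = −2p − 2.
Setting these equal: 7p − 8 = −2p − 2 ⇒ 9p = 6 ⇒ p = 2/3, and the value is (7)·(2/3) − 8 = -10/3.
For Firm B: with q = P(Aggressive), equating Enter's and Stay's payoffs gives 3q − 4 = −6q − 2 ⇒ q = 2/9.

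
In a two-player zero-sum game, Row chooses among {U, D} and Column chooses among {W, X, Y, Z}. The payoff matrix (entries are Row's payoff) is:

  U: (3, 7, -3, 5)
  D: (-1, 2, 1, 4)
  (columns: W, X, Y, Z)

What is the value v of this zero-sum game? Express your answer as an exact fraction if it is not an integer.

0

Row minima: U → -3, D → -1; maximin = -1.
Column maxima: W → 3, X → 7, Y → 1, Z → 5; minimax = 1.
-1 ≠ 1, so there is no saddle point; optimal play is mixed.
X is strictly dominated by W (it gives Row strictly more in every row), so Column never plays it.
Z is strictly dominated by W (it gives Row strictly more in every row), so Column never plays it.
On the remaining 2×2 (U, D vs W, Y):
Let Row play U with probability p. Expected payoff against W: 3p + (-1)(1−p) = 4p − 1; against Y: (-3)p + 1(1−p) = −4p + 1.
Setting these equal: 4p − 1 = −4p + 1 ⇒ 8p = 2 ⇒ p = 1/4, and the value is (4)·(1/4) − 1 = 0.
For Column: with q = P(W), equating U's and D's payoffs gives 6q − 3 = −2q + 1 ⇒ q = 1/2.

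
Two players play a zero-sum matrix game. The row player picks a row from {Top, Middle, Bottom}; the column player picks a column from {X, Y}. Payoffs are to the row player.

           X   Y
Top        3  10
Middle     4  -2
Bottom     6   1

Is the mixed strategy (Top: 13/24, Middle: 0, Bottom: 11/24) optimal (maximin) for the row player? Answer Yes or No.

Against X this mix gives (13/24)·3 + (11/24)·6 = 35/8.
Against Y this mix gives (13/24)·10 + (11/24)·1 = 47/8.
The column player will play X, holding the row player to 35/8. Shifting weight toward the row that does better against X would raise this floor (the equalizing mix achieves 19/4 against both X and Y), so the proposed strategy is not optimal.

No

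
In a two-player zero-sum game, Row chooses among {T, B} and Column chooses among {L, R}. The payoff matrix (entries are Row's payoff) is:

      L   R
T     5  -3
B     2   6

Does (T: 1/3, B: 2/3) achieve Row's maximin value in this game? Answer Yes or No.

Yes

Against L this mix gives (1/3)·5 + (2/3)·2 = 3.
Against R this mix gives (1/3)·(-3) + (2/3)·6 = 3.
All of Column's active replies (L, R) yield 3, and no column does worse for Row. The mix makes Column indifferent and guarantees 3, so it is optimal.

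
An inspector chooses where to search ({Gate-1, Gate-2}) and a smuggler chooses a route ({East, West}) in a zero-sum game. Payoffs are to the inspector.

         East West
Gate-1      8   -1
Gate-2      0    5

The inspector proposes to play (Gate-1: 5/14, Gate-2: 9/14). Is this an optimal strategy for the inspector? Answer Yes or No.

Against East this mix gives (5/14)·8 + (9/14)·0 = 20/7.
Against West this mix gives (5/14)·(-1) + (9/14)·5 = 20/7.
All of the smuggler's active replies (East, West) yield 20/7, and no column does worse for the inspector. The mix makes the smuggler indifferent and guarantees 20/7, so it is optimal.

Yes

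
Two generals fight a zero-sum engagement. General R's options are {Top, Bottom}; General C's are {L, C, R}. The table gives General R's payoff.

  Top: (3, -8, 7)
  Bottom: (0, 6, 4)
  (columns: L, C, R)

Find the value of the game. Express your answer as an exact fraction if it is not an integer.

18/17

Row minima: Top → -8, Bottom → 0; maximin = 0.
Column maxima: L → 3, C → 6, R → 7; minimax = 3.
0 ≠ 3, so there is no saddle point; optimal play is mixed.
R is strictly dominated by L (it gives General R strictly more in every row), so General C never plays it.
On the remaining 2×2 (Top, Bottom vs L, C):
Let General R play Top with probability p. Expected payoff against L: 3p + 0(1−p) = 3p; against C: (-8)p + 6(1−p) = −14p + 6.
Setting these equal: 3p = −14p + 6 ⇒ 17p = 6 ⇒ p = 6/17, and the value is (3)·(6/17) = 18/17.
For General C: with q = P(L), equating Top's and Bottom's payoffs gives 11q − 8 = −6q + 6 ⇒ q = 14/17.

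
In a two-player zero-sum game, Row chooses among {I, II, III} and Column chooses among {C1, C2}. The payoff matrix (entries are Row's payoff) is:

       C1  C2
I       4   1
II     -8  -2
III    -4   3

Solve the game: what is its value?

Row minima: I → 1, II → -8, III → -4; maximin = 1.
Column maxima: C1 → 4, C2 → 3; minimax = 3.
1 ≠ 3, so there is no saddle point; optimal play is mixed.
II is strictly dominated by I, so Row never plays it.
On the remaining 2×2 (I, III vs C1, C2):
Let Row play I with probability p. Expected payoff against C1: 4p + (-4)(1−p) = 8p − 4; against C2: 1p + 3(1−p) = −2p + 3.
Setting these equal: 8p − 4 = −2p + 3 ⇒ 10p = 7 ⇒ p = 7/10, and the value is (8)·(7/10) − 4 = 8/5.
For Column: with q = P(C1), equating I's and III's payoffs gives 3q + 1 = −7q + 3 ⇒ q = 1/5.

8/5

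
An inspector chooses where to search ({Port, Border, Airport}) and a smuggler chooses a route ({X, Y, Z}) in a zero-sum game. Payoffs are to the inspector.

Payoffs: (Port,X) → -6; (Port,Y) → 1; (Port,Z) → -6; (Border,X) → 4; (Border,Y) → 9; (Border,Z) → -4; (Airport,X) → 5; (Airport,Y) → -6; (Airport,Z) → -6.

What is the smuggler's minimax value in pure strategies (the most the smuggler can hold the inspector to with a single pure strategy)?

-4

Column maxima: X → 5, Y → 9, Z → -4.
The smallest of these is -4.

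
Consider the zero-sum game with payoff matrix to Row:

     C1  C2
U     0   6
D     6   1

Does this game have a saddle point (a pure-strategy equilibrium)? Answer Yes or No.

No

Row minima: U → 0, D → 1; maximin = 1.
Column maxima: C1 → 6, C2 → 6; minimax = 6.
1 ≠ 6, so no pure-strategy equilibrium exists.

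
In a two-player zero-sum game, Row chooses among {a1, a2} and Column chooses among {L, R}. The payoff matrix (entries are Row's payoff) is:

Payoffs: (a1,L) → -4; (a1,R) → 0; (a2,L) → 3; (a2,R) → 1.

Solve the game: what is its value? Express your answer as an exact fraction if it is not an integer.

1

Row minima: a1 → -4, a2 → 1; maximin = 1.
Column maxima: L → 3, R → 1; minimax = 1.
Since maximin = minimax = 1, there is a saddle point and the value is 1.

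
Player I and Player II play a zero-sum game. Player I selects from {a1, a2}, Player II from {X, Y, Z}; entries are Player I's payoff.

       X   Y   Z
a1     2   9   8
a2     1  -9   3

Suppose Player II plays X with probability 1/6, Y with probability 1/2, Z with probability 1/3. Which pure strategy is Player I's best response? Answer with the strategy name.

Expected payoff of a1: (1/6)·2 + (1/2)·9 + (1/3)·8 = 15/2.
Expected payoff of a2: (1/6)·1 + (1/2)·(-9) + (1/3)·3 = -10/3.
The largest is 15/2, so Player I's best response is a1.

a1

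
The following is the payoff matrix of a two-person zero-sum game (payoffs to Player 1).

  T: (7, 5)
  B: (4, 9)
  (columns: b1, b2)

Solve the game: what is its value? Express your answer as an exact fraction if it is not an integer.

Row minima: T → 5, B → 4; maximin = 5.
Column maxima: b1 → 7, b2 → 9; minimax = 7.
5 ≠ 7, so there is no saddle point; optimal play is mixed.
Let Player 1 play T with probability p. Expected payoff against b1: 7p + 4(1−p) = 3p + 4; against b2: 5p + 9(1−p) = −4p + 9.
Setting these equal: 3p + 4 = −4p + 9 ⇒ 7p = 5 ⇒ p = 5/7, and the value is (3)·(5/7) + 4 = 43/7.
For Player 2: with q = P(b1), equating T's and B's payoffs gives 2q + 5 = −5q + 9 ⇒ q = 4/7.

43/7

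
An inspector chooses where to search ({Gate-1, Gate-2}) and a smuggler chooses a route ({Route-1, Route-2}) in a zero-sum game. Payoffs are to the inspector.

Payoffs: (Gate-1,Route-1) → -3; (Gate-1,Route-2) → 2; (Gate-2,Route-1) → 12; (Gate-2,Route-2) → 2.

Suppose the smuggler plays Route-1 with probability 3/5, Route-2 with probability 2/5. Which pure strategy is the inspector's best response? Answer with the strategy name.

Gate-2

Expected payoff of Gate-1: (3/5)·(-3) + (2/5)·2 = -1.
Expected payoff of Gate-2: (3/5)·12 + (2/5)·2 = 8.
The largest is 8, so the inspector's best response is Gate-2.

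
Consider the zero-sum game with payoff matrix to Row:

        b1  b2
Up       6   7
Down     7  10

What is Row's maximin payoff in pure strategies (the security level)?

Row minima: Up → 6, Down → 7.
The best of these is 7.

7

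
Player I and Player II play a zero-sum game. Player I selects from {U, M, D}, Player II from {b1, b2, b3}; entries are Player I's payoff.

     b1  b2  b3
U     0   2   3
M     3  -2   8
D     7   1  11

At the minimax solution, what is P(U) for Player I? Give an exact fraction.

3/4

Row minima: U → 0, M → -2, D → 1; maximin = 1.
Column maxima: b1 → 7, b2 → 2, b3 → 11; minimax = 2.
1 ≠ 2, so there is no saddle point; optimal play is mixed.
M is strictly dominated by D, so Player I never plays it.
b3 is strictly dominated by b1 (it gives Player I strictly more in every row), so Player II never plays it.
On the remaining 2×2 (U, D vs b1, b2):
Let Player I play U with probability p. Expected payoff against b1: 0p + 7(1−p) = −7p + 7; against b2: 2p + 1(1−p) = p + 1.
Setting these equal: −7p + 7 = p + 1 ⇒ −8p = -6 ⇒ p = 3/4, and the value is (-7)·(3/4) + 7 = 7/4.
For Player II: with q = P(b1), equating U's and D's payoffs gives −2q + 2 = 6q + 1 ⇒ q = 1/8.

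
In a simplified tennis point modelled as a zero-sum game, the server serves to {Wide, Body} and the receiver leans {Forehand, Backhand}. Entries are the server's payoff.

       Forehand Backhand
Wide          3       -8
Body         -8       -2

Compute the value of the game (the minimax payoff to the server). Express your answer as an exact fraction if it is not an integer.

Row minima: Wide → -8, Body → -8; maximin = -8.
Column maxima: Forehand → 3, Backhand → -2; minimax = -2.
-8 ≠ -2, so there is no saddle point; optimal play is mixed.
Let the server play Wide with probability p. Expected payoff against Forehand: 3p + (-8)(1−p) = 11p − 8; against Backhand: (-8)p + (-2)(1−p) = −6p − 2.
Setting these equal: 11p − 8 = −6p − 2 ⇒ 17p = 6 ⇒ p = 6/17, and the value is (11)·(6/17) − 8 = -70/17.
For the receiver: with q = P(Forehand), equating Wide's and Body's payoffs gives 11q − 8 = −6q − 2 ⇒ q = 6/17.

-70/17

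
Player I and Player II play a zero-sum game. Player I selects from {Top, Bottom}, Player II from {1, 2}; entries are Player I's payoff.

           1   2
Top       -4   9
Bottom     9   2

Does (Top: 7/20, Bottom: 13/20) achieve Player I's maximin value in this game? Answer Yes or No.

Yes

Against 1 this mix gives (7/20)·(-4) + (13/20)·9 = 89/20.
Against 2 this mix gives (7/20)·9 + (13/20)·2 = 89/20.
All of Player II's active replies (1, 2) yield 89/20, and no column does worse for Player I. The mix makes Player II indifferent and guarantees 89/20, so it is optimal.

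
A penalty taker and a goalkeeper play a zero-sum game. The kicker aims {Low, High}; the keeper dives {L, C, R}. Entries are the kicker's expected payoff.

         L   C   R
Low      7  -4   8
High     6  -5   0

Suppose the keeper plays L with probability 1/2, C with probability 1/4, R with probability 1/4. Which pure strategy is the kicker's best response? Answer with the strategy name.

Low

Expected payoff of Low: (1/2)·7 + (1/4)·(-4) + (1/4)·8 = 9/2.
Expected payoff of High: (1/2)·6 + (1/4)·(-5) + (1/4)·0 = 7/4.
The largest is 9/2, so the kicker's best response is Low.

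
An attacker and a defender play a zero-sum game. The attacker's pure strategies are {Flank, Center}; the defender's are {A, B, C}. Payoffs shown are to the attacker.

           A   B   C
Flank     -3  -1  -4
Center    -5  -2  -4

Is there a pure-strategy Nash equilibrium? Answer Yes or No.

Row minima: Flank → -4, Center → -5; maximin = -4.
Column maxima: A → -3, B → -1, C → -4; minimax = -4.
maximin = minimax = -4, so a saddle point exists.

Yes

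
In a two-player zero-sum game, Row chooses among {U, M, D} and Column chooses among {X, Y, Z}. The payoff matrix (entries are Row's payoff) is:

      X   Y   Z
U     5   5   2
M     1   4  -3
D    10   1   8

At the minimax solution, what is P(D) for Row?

Row minima: U → 2, M → -3, D → 1; maximin = 2.
Column maxima: X → 10, Y → 5, Z → 8; minimax = 5.
2 ≠ 5, so there is no saddle point; optimal play is mixed.
M is strictly dominated by U, so Row never plays it.
X is strictly dominated by Z (it gives Row strictly more in every row), so Column never plays it.
On the remaining 2×2 (U, D vs Y, Z):
Let Row play U with probability p. Expected payoff against Y: 5p + 1(1−p) = 4p + 1; against Z: 2p + 8(1−p) = −6p + 8.
Setting these equal: 4p + 1 = −6p + 8 ⇒ 10p = 7 ⇒ p = 7/10, and the value is (4)·(7/10) + 1 = 19/5.
For Column: with q = P(Y), equating U's and D's payoffs gives 3q + 2 = −7q + 8 ⇒ q = 3/5.

3/10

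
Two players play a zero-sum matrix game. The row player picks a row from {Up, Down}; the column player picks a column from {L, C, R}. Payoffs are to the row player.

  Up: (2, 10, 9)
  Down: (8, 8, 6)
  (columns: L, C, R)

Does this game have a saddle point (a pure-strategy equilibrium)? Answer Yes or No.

No

Row minima: Up → 2, Down → 6; maximin = 6.
Column maxima: L → 8, C → 10, R → 9; minimax = 8.
6 ≠ 8, so no pure-strategy equilibrium exists.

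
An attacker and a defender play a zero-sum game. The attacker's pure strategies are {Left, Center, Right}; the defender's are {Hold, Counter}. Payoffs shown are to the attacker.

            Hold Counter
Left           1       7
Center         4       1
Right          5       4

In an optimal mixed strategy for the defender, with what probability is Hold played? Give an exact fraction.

3/7

Row minima: Left → 1, Center → 1, Right → 4; maximin = 4.
Column maxima: Hold → 5, Counter → 7; minimax = 5.
4 ≠ 5, so there is no saddle point; optimal play is mixed.
Center is strictly dominated by Right, so the attacker never plays it.
On the remaining 2×2 (Left, Right vs Hold, Counter):
Let the attacker play Left with probability p. Expected payoff against Hold: 1p + 5(1−p) = −4p + 5; against Counter: 7p + 4(1−p) = 3p + 4.
Setting these equal: −4p + 5 = 3p + 4 ⇒ −7p = -1 ⇒ p = 1/7, and the value is (-4)·(1/7) + 5 = 31/7.
For the defender: with q = P(Hold), equating Left's and Right's payoffs gives −6q + 7 = q + 4 ⇒ q = 3/7.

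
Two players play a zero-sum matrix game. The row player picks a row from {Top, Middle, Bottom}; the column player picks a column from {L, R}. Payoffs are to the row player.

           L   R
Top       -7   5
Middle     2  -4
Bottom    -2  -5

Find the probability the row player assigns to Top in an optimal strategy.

Row minima: Top → -7, Middle → -4, Bottom → -5; maximin = -4.
Column maxima: L → 2, R → 5; minimax = 2.
-4 ≠ 2, so there is no saddle point; optimal play is mixed.
Bottom is strictly dominated by Middle, so the row player never plays it.
On the remaining 2×2 (Top, Middle vs L, R):
Let the row player play Top with probability p. Expected payoff against L: (-7)p + 2(1−p) = −9p + 2; against R: 5p + (-4)(1−p) = 9p − 4.
Setting these equal: −9p + 2 = 9p − 4 ⇒ −18p = -6 ⇒ p = 1/3, and the value is (-9)·(1/3) + 2 = -1.
For the column player: with q = P(L), equating Top's and Middle's payoffs gives −12q + 5 = 6q − 4 ⇒ q = 1/2.

1/3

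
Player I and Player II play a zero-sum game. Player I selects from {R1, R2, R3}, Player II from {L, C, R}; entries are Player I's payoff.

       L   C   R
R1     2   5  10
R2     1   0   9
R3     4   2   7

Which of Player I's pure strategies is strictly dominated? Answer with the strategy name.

R2

R1 gives a strictly higher payoff than R2 against every column: 2 > 1, 5 > 0, 10 > 9.
So R2 is strictly dominated and Player I never plays it.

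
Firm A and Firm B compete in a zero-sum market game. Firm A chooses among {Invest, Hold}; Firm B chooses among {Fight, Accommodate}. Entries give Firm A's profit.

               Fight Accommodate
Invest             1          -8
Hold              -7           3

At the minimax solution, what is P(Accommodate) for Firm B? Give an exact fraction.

8/19

Row minima: Invest → -8, Hold → -7; maximin = -7.
Column maxima: Fight → 1, Accommodate → 3; minimax = 1.
-7 ≠ 1, so there is no saddle point; optimal play is mixed.
Let Firm A play Invest with probability p. Expected payoff against Fight: 1p + (-7)(1−p) = 8p − 7; against Accommodate: (-8)p + 3(1−p) = −11p + 3.
Setting these equal: 8p − 7 = −11p + 3 ⇒ 19p = 10 ⇒ p = 10/19, and the value is (8)·(10/19) − 7 = -53/19.
For Firm B: with q = P(Fight), equating Invest's and Hold's payoffs gives 9q − 8 = −10q + 3 ⇒ q = 11/19.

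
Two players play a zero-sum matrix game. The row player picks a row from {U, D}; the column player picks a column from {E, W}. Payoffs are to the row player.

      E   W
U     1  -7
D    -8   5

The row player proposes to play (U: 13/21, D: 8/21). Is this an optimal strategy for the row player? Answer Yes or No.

Yes

Against E this mix gives (13/21)·1 + (8/21)·(-8) = -17/7.
Against W this mix gives (13/21)·(-7) + (8/21)·5 = -17/7.
All of the column player's active replies (E, W) yield -17/7, and no column does worse for the row player. The mix makes the column player indifferent and guarantees -17/7, so it is optimal.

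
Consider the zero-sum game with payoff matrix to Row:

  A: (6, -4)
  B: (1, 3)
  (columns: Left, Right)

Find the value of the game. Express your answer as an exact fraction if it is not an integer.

Row minima: A → -4, B → 1; maximin = 1.
Column maxima: Left → 6, Right → 3; minimax = 3.
1 ≠ 3, so there is no saddle point; optimal play is mixed.
Let Row play A with probability p. Expected payoff against Left: 6p + 1(1−p) = 5p + 1; against Right: (-4)p + 3(1−p) = −7p + 3.
Setting these equal: 5p + 1 = −7p + 3 ⇒ 12p = 2 ⇒ p = 1/6, and the value is (5)·(1/6) + 1 = 11/6.
For Column: with q = P(Left), equating A's and B's payoffs gives 10q − 4 = −2q + 3 ⇒ q = 7/12.

11/6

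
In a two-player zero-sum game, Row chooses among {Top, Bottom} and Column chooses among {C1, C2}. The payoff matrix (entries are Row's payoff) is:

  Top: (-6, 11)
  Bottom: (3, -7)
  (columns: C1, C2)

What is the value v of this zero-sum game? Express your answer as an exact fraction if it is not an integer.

Row minima: Top → -6, Bottom → -7; maximin = -6.
Column maxima: C1 → 3, C2 → 11; minimax = 3.
-6 ≠ 3, so there is no saddle point; optimal play is mixed.
Let Row play Top with probability p. Expected payoff against C1: (-6)p + 3(1−p) = −9p + 3; against C2: 11p + (-7)(1−p) = 18p − 7.
Setting these equal: −9p + 3 = 18p − 7 ⇒ −27p = -10 ⇒ p = 10/27, and the value is (-9)·(10/27) + 3 = -1/3.
For Column: with q = P(C1), equating Top's and Bottom's payoffs gives −17q + 11 = 10q − 7 ⇒ q = 2/3.

-1/3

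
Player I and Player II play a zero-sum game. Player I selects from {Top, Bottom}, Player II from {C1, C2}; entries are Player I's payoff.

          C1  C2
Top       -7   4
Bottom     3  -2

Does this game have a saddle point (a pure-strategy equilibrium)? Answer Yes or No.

Row minima: Top → -7, Bottom → -2; maximin = -2.
Column maxima: C1 → 3, C2 → 4; minimax = 3.
-2 ≠ 3, so no pure-strategy equilibrium exists.

No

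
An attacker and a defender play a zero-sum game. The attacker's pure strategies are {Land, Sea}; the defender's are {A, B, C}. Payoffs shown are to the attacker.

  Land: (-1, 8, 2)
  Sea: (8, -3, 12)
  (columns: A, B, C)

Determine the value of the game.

Row minima: Land → -1, Sea → -3; maximin = -1.
Column maxima: A → 8, B → 8, C → 12; minimax = 8.
-1 ≠ 8, so there is no saddle point; optimal play is mixed.
C is strictly dominated by A (it gives the attacker strictly more in every row), so the defender never plays it.
On the remaining 2×2 (Land, Sea vs A, B):
Let the attacker play Land with probability p. Expected payoff against A: (-1)p + 8(1−p) = −9p + 8; against B: 8p + (-3)(1−p) = 11p − 3.
Setting these equal: −9p + 8 = 11p − 3 ⇒ −20p = -11 ⇒ p = 11/20, and the value is (-9)·(11/20) + 8 = 61/20.
For the defender: with q = P(A), equating Land's and Sea's payoffs gives −9q + 8 = 11q − 3 ⇒ q = 11/20.

61/20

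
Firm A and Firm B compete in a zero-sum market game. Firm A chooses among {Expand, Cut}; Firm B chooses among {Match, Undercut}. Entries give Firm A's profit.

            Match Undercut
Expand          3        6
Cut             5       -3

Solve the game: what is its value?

39/11

Row minima: Expand → 3, Cut → -3; maximin = 3.
Column maxima: Match → 5, Undercut → 6; minimax = 5.
3 ≠ 5, so there is no saddle point; optimal play is mixed.
Let Firm A play Expand with probability p. Expected payoff against Match: 3p + 5(1−p) = −2p + 5; against Undercut: 6p + (-3)(1−p) = 9p − 3.
Setting these equal: −2p + 5 = 9p − 3 ⇒ −11p = -8 ⇒ p = 8/11, and the value is (-2)·(8/11) + 5 = 39/11.
For Firm B: with q = P(Match), equating Expand's and Cut's payoffs gives −3q + 6 = 8q − 3 ⇒ q = 9/11.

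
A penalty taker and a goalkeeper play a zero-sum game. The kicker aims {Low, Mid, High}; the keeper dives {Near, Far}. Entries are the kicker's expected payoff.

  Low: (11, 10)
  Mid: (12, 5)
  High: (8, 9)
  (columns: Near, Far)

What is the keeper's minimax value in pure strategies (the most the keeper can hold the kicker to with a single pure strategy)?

10

Column maxima: Near → 12, Far → 10.
The smallest of these is 10.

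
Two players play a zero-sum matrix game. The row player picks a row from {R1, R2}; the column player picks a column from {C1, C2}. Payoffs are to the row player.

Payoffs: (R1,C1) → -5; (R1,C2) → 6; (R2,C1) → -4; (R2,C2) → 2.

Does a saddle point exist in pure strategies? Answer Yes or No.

Yes

Row minima: R1 → -5, R2 → -4; maximin = -4.
Column maxima: C1 → -4, C2 → 6; minimax = -4.
maximin = minimax = -4, so a saddle point exists.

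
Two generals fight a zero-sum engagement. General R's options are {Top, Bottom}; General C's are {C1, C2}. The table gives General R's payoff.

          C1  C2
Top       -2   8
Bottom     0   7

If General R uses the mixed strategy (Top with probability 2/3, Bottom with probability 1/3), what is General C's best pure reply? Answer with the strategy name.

If General C plays C1, General R's expected payoff is (2/3)·(-2) + (1/3)·0 = -4/3.
If General C plays C2, General R's expected payoff is (2/3)·8 + (1/3)·7 = 23/3.
General C minimizes General R's payoff; the smallest is -4/3, so the best response is C1.

C1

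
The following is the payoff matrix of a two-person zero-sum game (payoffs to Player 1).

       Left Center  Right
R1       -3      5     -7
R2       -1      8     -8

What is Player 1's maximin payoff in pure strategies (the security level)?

Row minima: R1 → -7, R2 → -8.
The best of these is -7.

-7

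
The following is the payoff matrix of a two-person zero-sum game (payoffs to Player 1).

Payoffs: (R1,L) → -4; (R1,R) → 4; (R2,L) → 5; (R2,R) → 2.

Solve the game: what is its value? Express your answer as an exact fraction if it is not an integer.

Row minima: R1 → -4, R2 → 2; maximin = 2.
Column maxima: L → 5, R → 4; minimax = 4.
2 ≠ 4, so there is no saddle point; optimal play is mixed.
Let Player 1 play R1 with probability p. Expected payoff against L: (-4)p + 5(1−p) = −9p + 5; against R: 4p + 2(1−p) = 2p + 2.
Setting these equal: −9p + 5 = 2p + 2 ⇒ −11p = -3 ⇒ p = 3/11, and the value is (-9)·(3/11) + 5 = 28/11.
For Player 2: with q = P(L), equating R1's and R2's payoffs gives −8q + 4 = 3q + 2 ⇒ q = 2/11.

28/11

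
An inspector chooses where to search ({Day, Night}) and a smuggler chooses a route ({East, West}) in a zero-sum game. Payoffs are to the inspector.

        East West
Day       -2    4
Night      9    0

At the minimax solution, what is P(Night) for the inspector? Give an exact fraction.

2/5

Row minima: Day → -2, Night → 0; maximin = 0.
Column maxima: East → 9, West → 4; minimax = 4.
0 ≠ 4, so there is no saddle point; optimal play is mixed.
Let the inspector play Day with probability p. Expected payoff against East: (-2)p + 9(1−p) = −11p + 9; against West: 4p + 0(1−p) = 4p.
Setting these equal: −11p + 9 = 4p ⇒ −15p = -9 ⇒ p = 3/5, and the value is (-11)·(3/5) + 9 = 12/5.
For the smuggler: with q = P(East), equating Day's and Night's payoffs gives −6q + 4 = 9q ⇒ q = 4/15.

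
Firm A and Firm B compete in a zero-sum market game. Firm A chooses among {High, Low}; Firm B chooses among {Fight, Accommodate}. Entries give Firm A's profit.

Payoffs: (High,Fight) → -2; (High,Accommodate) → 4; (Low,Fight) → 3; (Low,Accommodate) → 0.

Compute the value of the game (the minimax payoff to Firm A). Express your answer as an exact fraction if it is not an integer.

Row minima: High → -2, Low → 0; maximin = 0.
Column maxima: Fight → 3, Accommodate → 4; minimax = 3.
0 ≠ 3, so there is no saddle point; optimal play is mixed.
Let Firm A play High with probability p. Expected payoff against Fight: (-2)p + 3(1−p) = −5p + 3; against Accommodate: 4p + 0(1−p) = 4p.
Setting these equal: −5p + 3 = 4p ⇒ −9p = -3 ⇒ p = 1/3, and the value is (-5)·(1/3) + 3 = 4/3.
For Firm B: with q = P(Fight), equating High's and Low's payoffs gives −6q + 4 = 3q ⇒ q = 4/9.

4/3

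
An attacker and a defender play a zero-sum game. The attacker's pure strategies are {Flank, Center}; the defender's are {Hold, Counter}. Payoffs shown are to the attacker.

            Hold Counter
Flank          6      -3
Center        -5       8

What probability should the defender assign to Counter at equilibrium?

1/2

Row minima: Flank → -3, Center → -5; maximin = -3.
Column maxima: Hold → 6, Counter → 8; minimax = 6.
-3 ≠ 6, so there is no saddle point; optimal play is mixed.
Let the attacker play Flank with probability p. Expected payoff against Hold: 6p + (-5)(1−p) = 11p − 5; against Counter: (-3)p + 8(1−p) = −11p + 8.
Setting these equal: 11p − 5 = −11p + 8 ⇒ 22p = 13 ⇒ p = 13/22, and the value is (11)·(13/22) − 5 = 3/2.
For the defender: with q = P(Hold), equating Flank's and Center's payoffs gives 9q − 3 = −13q + 8 ⇒ q = 1/2.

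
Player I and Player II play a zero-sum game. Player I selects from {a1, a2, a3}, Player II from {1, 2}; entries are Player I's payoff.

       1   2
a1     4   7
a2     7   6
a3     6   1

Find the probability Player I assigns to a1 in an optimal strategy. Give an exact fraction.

1/4

Row minima: a1 → 4, a2 → 6, a3 → 1; maximin = 6.
Column maxima: 1 → 7, 2 → 7; minimax = 7.
6 ≠ 7, so there is no saddle point; optimal play is mixed.
a3 is strictly dominated by a2, so Player I never plays it.
On the remaining 2×2 (a1, a2 vs 1, 2):
Let Player I play a1 with probability p. Expected payoff against 1: 4p + 7(1−p) = −3p + 7; against 2: 7p + 6(1−p) = p + 6.
Setting these equal: −3p + 7 = p + 6 ⇒ −4p = -1 ⇒ p = 1/4, and the value is (-3)·(1/4) + 7 = 25/4.
For Player II: with q = P(1), equating a1's and a2's payoffs gives −3q + 7 = q + 6 ⇒ q = 1/4.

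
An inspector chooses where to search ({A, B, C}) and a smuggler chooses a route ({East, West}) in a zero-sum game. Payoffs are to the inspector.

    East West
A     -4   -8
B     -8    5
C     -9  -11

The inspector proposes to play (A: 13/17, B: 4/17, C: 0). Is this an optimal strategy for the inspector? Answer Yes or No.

Against East this mix gives (13/17)·(-4) + (4/17)·(-8) = -84/17.
Against West this mix gives (13/17)·(-8) + (4/17)·5 = -84/17.
All of the smuggler's active replies (East, West) yield -84/17, and no column does worse for the inspector. The mix makes the smuggler indifferent and guarantees -84/17, so it is optimal.

Yes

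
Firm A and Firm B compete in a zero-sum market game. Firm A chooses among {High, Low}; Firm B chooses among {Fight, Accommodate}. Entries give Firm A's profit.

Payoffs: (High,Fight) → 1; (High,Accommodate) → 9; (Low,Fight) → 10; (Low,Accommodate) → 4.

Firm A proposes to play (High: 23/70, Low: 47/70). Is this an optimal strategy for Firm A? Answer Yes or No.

No

Against Fight this mix gives (23/70)·1 + (47/70)·10 = 493/70.
Against Accommodate this mix gives (23/70)·9 + (47/70)·4 = 79/14.
Firm B will play Accommodate, holding Firm A to 79/14. Shifting weight toward the row that does better against Accommodate would raise this floor (the equalizing mix achieves 43/7 against both Accommodate and Fight), so the proposed strategy is not optimal.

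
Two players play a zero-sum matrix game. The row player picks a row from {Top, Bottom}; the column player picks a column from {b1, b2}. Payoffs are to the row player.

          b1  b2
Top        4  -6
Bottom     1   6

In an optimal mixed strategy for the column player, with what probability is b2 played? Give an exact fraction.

1/5

Row minima: Top → -6, Bottom → 1; maximin = 1.
Column maxima: b1 → 4, b2 → 6; minimax = 4.
1 ≠ 4, so there is no saddle point; optimal play is mixed.
Let the row player play Top with probability p. Expected payoff against b1: 4p + 1(1−p) = 3p + 1; against b2: (-6)p + 6(1−p) = −12p + 6.
Setting these equal: 3p + 1 = −12p + 6 ⇒ 15p = 5 ⇒ p = 1/3, and the value is (3)·(1/3) + 1 = 2.
For the column player: with q = P(b1), equating Top's and Bottom's payoffs gives 10q − 6 = −5q + 6 ⇒ q = 4/5.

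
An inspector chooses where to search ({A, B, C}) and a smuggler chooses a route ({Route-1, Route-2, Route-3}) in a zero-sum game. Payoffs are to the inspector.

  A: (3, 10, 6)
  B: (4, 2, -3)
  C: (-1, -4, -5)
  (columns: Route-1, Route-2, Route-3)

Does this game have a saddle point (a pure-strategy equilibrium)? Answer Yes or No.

Row minima: A → 3, B → -3, C → -5; maximin = 3.
Column maxima: Route-1 → 4, Route-2 → 10, Route-3 → 6; minimax = 4.
3 ≠ 4, so no pure-strategy equilibrium exists.

No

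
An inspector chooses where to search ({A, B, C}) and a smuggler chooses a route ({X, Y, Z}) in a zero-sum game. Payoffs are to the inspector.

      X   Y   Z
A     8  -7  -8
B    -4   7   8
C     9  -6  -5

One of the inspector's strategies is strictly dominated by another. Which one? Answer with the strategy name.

C gives a strictly higher payoff than A against every column: 9 > 8, -6 > -7, -5 > -8.
So A is strictly dominated and the inspector never plays it.

A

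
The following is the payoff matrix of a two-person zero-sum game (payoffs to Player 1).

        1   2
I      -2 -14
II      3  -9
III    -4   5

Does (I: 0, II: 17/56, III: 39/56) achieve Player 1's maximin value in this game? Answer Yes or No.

No

Against 1 this mix gives (17/56)·3 + (39/56)·(-4) = -15/8.
Against 2 this mix gives (17/56)·(-9) + (39/56)·5 = 3/4.
Player 2 will play 1, holding Player 1 to -15/8. Shifting weight toward the row that does better against 1 would raise this floor (the equalizing mix achieves -1 against both 1 and 2), so the proposed strategy is not optimal.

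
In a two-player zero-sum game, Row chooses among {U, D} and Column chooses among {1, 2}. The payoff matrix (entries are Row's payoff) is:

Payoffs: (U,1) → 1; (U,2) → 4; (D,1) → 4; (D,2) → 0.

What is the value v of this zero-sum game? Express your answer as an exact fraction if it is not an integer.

Row minima: U → 1, D → 0; maximin = 1.
Column maxima: 1 → 4, 2 → 4; minimax = 4.
1 ≠ 4, so there is no saddle point; optimal play is mixed.
Let Row play U with probability p. Expected payoff against 1: 1p + 4(1−p) = −3p + 4; against 2: 4p + 0(1−p) = 4p.
Setting these equal: −3p + 4 = 4p ⇒ −7p = -4 ⇒ p = 4/7, and the value is (-3)·(4/7) + 4 = 16/7.
For Column: with q = P(1), equating U's and D's payoffs gives −3q + 4 = 4q ⇒ q = 4/7.

16/7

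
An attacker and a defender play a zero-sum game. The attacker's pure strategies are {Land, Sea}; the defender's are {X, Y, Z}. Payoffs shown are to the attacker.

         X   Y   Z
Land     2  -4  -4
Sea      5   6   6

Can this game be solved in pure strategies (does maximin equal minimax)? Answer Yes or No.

Yes

Row minima: Land → -4, Sea → 5; maximin = 5.
Column maxima: X → 5, Y → 6, Z → 6; minimax = 5.
maximin = minimax = 5, so a saddle point exists.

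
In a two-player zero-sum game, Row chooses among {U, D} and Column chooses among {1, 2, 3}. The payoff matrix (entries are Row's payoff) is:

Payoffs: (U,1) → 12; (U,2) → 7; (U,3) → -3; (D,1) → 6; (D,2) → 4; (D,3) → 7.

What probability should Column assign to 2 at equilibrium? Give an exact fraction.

Row minima: U → -3, D → 4; maximin = 4.
Column maxima: 1 → 12, 2 → 7, 3 → 7; minimax = 7.
4 ≠ 7, so there is no saddle point; optimal play is mixed.
1 is strictly dominated by 2 (it gives Row strictly more in every row), so Column never plays it.
On the remaining 2×2 (U, D vs 2, 3):
Let Row play U with probability p. Expected payoff against 2: 7p + 4(1−p) = 3p + 4; against 3: (-3)p + 7(1−p) = −10p + 7.
Setting these equal: 3p + 4 = −10p + 7 ⇒ 13p = 3 ⇒ p = 3/13, and the value is (3)·(3/13) + 4 = 61/13.
For Column: with q = P(2), equating U's and D's payoffs gives 10q − 3 = −3q + 7 ⇒ q = 10/13.

10/13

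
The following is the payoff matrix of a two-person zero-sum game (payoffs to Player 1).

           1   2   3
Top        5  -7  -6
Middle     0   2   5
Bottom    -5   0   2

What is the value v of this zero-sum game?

Row minima: Top → -7, Middle → 0, Bottom → -5; maximin = 0.
Column maxima: 1 → 5, 2 → 2, 3 → 5; minimax = 2.
0 ≠ 2, so there is no saddle point; optimal play is mixed.
Bottom is strictly dominated by Middle, so Player 1 never plays it.
3 is strictly dominated by 2 (it gives Player 1 strictly more in every row), so Player 2 never plays it.
On the remaining 2×2 (Top, Middle vs 1, 2):
Let Player 1 play Top with probability p. Expected payoff against 1: 5p + 0(1−p) = 5p; against 2: (-7)p + 2(1−p) = −9p + 2.
Setting these equal: 5p = −9p + 2 ⇒ 14p = 2 ⇒ p = 1/7, and the value is (5)·(1/7) = 5/7.
For Player 2: with q = P(1), equating Top's and Middle's payoffs gives 12q − 7 = −2q + 2 ⇒ q = 9/14.

5/7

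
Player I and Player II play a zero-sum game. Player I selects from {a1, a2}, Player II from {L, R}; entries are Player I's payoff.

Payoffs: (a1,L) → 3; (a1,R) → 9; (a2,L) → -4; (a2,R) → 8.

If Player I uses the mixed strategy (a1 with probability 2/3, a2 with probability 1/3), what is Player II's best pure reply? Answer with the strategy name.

L

If Player II plays L, Player I's expected payoff is (2/3)·3 + (1/3)·(-4) = 2/3.
If Player II plays R, Player I's expected payoff is (2/3)·9 + (1/3)·8 = 26/3.
Player II minimizes Player I's payoff; the smallest is 2/3, so the best response is L.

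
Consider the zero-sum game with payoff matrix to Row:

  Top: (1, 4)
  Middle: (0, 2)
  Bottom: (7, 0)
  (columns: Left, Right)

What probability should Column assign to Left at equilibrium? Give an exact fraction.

2/5

Row minima: Top → 1, Middle → 0, Bottom → 0; maximin = 1.
Column maxima: Left → 7, Right → 4; minimax = 4.
1 ≠ 4, so there is no saddle point; optimal play is mixed.
Middle is strictly dominated by Top, so Row never plays it.
On the remaining 2×2 (Top, Bottom vs Left, Right):
Let Row play Top with probability p. Expected payoff against Left: 1p + 7(1−p) = −6p + 7; against Right: 4p + 0(1−p) = 4p.
Setting these equal: −6p + 7 = 4p ⇒ −10p = -7 ⇒ p = 7/10, and the value is (-6)·(7/10) + 7 = 14/5.
For Column: with q = P(Left), equating Top's and Bottom's payoffs gives −3q + 4 = 7q ⇒ q = 2/5.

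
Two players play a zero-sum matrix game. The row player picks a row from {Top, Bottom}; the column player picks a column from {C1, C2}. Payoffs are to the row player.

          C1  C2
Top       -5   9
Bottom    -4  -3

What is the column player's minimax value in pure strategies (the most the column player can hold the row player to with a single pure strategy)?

-4

Column maxima: C1 → -4, C2 → 9.
The smallest of these is -4.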